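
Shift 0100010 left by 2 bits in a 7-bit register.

Original: 0100010 (decimal 34)
Shift left by 2 positions
Append 2 zeros on the right and drop the 2 high bits that overflow the 7-bit width
Result: 0001000 (decimal 8)
Equivalent: 34 << 2 = 34 × 2^2 = 136, truncated to 7 bits = 8



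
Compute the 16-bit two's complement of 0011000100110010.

Original: 0011000100110010
Step 1 - Invert all bits: 1100111011001101
Step 2 - Add 1: 1100111011001110
Verification: 0011000100110010 + 1100111011001110 = 10000000000000000; discarding the end carry (carry out of the top bit) leaves the 16-bit value 0000000000000000, as required for x + (-x)



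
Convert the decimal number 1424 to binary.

Using repeated division by 2:
1424 ÷ 2 = 712 remainder 0
712 ÷ 2 = 356 remainder 0
356 ÷ 2 = 178 remainder 0
178 ÷ 2 = 89 remainder 0
89 ÷ 2 = 44 remainder 1
44 ÷ 2 = 22 remainder 0
22 ÷ 2 = 11 remainder 0
11 ÷ 2 = 5 remainder 1
5 ÷ 2 = 2 remainder 1
2 ÷ 2 = 1 remainder 0
1 ÷ 2 = 0 remainder 1
Reading remainders bottom to top: 10110010000



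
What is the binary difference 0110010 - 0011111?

Method 1 - Direct subtraction (column by column from the right: bit − bit − borrow-in; if negative, add 2 and borrow 1 from the next column):
borrow: 0111110
        0110010
-       0011111
---------------
        0010011

Method 2 - Add two's complement:
Two's complement of 0011111: invert → 1100000, add 1 → 1100001
  0110010
+ 1100001
---------
 10010011  (end carry out of the top bit = 1)
Discarding the end carry: 0010011
Decimal check:
  0110010 = 32 + 16 + 2 = 50
  0011111 = 16 + 8 + 4 + 2 + 1 = 31
  50 - 31 = 19, and 0010011 = 16 + 2 + 1 = 19 ✓



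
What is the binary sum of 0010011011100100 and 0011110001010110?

Add column by column from the right: bit + bit + carry-in; write the sum mod 2, carry 1 when the sum is 2 or 3.
carry:  0111100110001000
        0010011011100100
+       0011110001010110
------------------------
       00110001100111010
(the carry out of the leftmost column, 0, becomes the leading bit)
Decimal check:
  0010011011100100 = 8192 + 1024 + 512 + 128 + 64 + 32 + 4 = 9956
  0011110001010110 = 8192 + 4096 + 2048 + 1024 + 64 + 16 + 4 + 2 = 15446
  9956 + 15446 = 25402, and 00110001100111010 = 16384 + 8192 + 512 + 256 + 32 + 16 + 8 + 2 = 25402 ✓



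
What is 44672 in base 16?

Using repeated division by 16 (digits 10–15 are A–F):
44672 ÷ 16 = 2792 remainder 0
2792 ÷ 16 = 174 remainder 8
174 ÷ 16 = 10 remainder 14 (E)
10 ÷ 16 = 0 remainder 10 (A)
Reading remainders bottom to top: AE80



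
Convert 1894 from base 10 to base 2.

Using repeated division by 2:
1894 ÷ 2 = 947 remainder 0
947 ÷ 2 = 473 remainder 1
473 ÷ 2 = 236 remainder 1
236 ÷ 2 = 118 remainder 0
118 ÷ 2 = 59 remainder 0
59 ÷ 2 = 29 remainder 1
29 ÷ 2 = 14 remainder 1
14 ÷ 2 = 7 remainder 0
7 ÷ 2 = 3 remainder 1
3 ÷ 2 = 1 remainder 1
1 ÷ 2 = 0 remainder 1
Reading remainders bottom to top: 11101100110



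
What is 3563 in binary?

Using repeated division by 2:
3563 ÷ 2 = 1781 remainder 1
1781 ÷ 2 = 890 remainder 1
890 ÷ 2 = 445 remainder 0
445 ÷ 2 = 222 remainder 1
222 ÷ 2 = 111 remainder 0
111 ÷ 2 = 55 remainder 1
55 ÷ 2 = 27 remainder 1
27 ÷ 2 = 13 remainder 1
13 ÷ 2 = 6 remainder 1
6 ÷ 2 = 3 remainder 0
3 ÷ 2 = 1 remainder 1
1 ÷ 2 = 0 remainder 1
Reading remainders bottom to top: 110111101011



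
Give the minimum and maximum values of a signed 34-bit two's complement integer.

For 34-bit two's complement:
Minimum: -2^33 = -8589934592
Maximum: 2^33 - 1 = 8589934591



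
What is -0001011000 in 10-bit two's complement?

Original: 0001011000
Step 1 - Invert all bits: 1110100111
Step 2 - Add 1: 1110101000
Verification: 0001011000 + 1110101000 = 10000000000; discarding the end carry (carry out of the top bit) leaves the 10-bit value 0000000000, as required for x + (-x)



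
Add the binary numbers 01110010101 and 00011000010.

Add column by column from the right: bit + bit + carry-in; write the sum mod 2, carry 1 when the sum is 2 or 3.
carry:  11100000000
        01110010101
+       00011000010
-------------------
       010001010111
(the carry out of the leftmost column, 0, becomes the leading bit)
Decimal check:
  01110010101 = 512 + 256 + 128 + 16 + 4 + 1 = 917
  00011000010 = 128 + 64 + 2 = 194
  917 + 194 = 1111, and 010001010111 = 1024 + 64 + 16 + 4 + 2 + 1 = 1111 ✓



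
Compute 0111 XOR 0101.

XOR: 1 when bits differ
  0111
^ 0101
------
  0010
Decimal: 7 ^ 5 = 2



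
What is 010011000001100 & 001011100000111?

AND: 1 only when both bits are 1
  010011000001100
& 001011100000111
-----------------
  000011000000100
Decimal: 9740 & 5895 = 1540



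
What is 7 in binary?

Using repeated division by 2:
7 ÷ 2 = 3 remainder 1
3 ÷ 2 = 1 remainder 1
1 ÷ 2 = 0 remainder 1
Reading remainders bottom to top: 111



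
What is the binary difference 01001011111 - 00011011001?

Method 1 - Direct subtraction (column by column from the right: bit − bit − borrow-in; if negative, add 2 and borrow 1 from the next column):
borrow: 01100000000
        01001011111
-       00011011001
-------------------
        00110000110

Method 2 - Add two's complement:
Two's complement of 00011011001: invert → 11100100110, add 1 → 11100100111
  01001011111
+ 11100100111
-------------
 100110000110  (end carry out of the top bit = 1)
Discarding the end carry: 00110000110
Decimal check:
  01001011111 = 512 + 64 + 16 + 8 + 4 + 2 + 1 = 607
  00011011001 = 128 + 64 + 16 + 8 + 1 = 217
  607 - 217 = 390, and 00110000110 = 256 + 128 + 4 + 2 = 390 ✓



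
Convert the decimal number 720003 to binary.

Using repeated division by 2:
720003 ÷ 2 = 360001 remainder 1
360001 ÷ 2 = 180000 remainder 1
180000 ÷ 2 = 90000 remainder 0
90000 ÷ 2 = 45000 remainder 0
45000 ÷ 2 = 22500 remainder 0
22500 ÷ 2 = 11250 remainder 0
11250 ÷ 2 = 5625 remainder 0
5625 ÷ 2 = 2812 remainder 1
2812 ÷ 2 = 1406 remainder 0
1406 ÷ 2 = 703 remainder 0
703 ÷ 2 = 351 remainder 1
351 ÷ 2 = 175 remainder 1
175 ÷ 2 = 87 remainder 1
87 ÷ 2 = 43 remainder 1
43 ÷ 2 = 21 remainder 1
21 ÷ 2 = 10 remainder 1
10 ÷ 2 = 5 remainder 0
5 ÷ 2 = 2 remainder 1
2 ÷ 2 = 1 remainder 0
1 ÷ 2 = 0 remainder 1
Reading remainders bottom to top: 10101111110010000011



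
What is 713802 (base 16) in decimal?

Expand by place value (powers of 16):
713802 = 7 × 16^5 + 1 × 16^4 + 3 × 16^3 + 8 × 16^2 + 0 × 16^1 + 2 × 16^0
= 7 × 1048576 + 1 × 65536 + 3 × 4096 + 8 × 256 + 0 × 16 + 2 × 1
= 7340032 + 65536 + 12288 + 2048 + 0 + 2
= 7419906



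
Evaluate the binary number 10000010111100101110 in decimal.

Sum of powers of 2 for each 1-bit:
2^1 + 2^2 + 2^3 + 2^5 + 2^8 + 2^9 + 2^10 + 2^11 + 2^13 + 2^19
= 2 + 4 + 8 + 32 + 256 + 512 + 1024 + 2048 + 8192 + 524288
= 536366



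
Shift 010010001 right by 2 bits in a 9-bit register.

Original: 010010001 (decimal 145)
Shift right by 2 positions
Drop the 2 low bits; fill with zeros on the left
Result: 000100100 (decimal 36)
Equivalent: 145 >> 2 = 145 ÷ 2^2 = 36



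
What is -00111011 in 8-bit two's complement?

Original: 00111011
Step 1 - Invert all bits: 11000100
Step 2 - Add 1: 11000101
Verification: 00111011 + 11000101 = 100000000; discarding the end carry (carry out of the top bit) leaves the 8-bit value 00000000, as required for x + (-x)



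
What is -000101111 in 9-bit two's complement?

Original: 000101111
Step 1 - Invert all bits: 111010000
Step 2 - Add 1: 111010001
Verification: 000101111 + 111010001 = 1000000000; discarding the end carry (carry out of the top bit) leaves the 9-bit value 000000000, as required for x + (-x)



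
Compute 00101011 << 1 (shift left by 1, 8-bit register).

Original: 00101011 (decimal 43)
Shift left by 1 position
Append 1 zero on the right
Result: 01010110 (decimal 86)
Equivalent: 43 << 1 = 43 × 2^1 = 86



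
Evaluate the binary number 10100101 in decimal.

Sum of powers of 2 for each 1-bit:
2^0 + 2^2 + 2^5 + 2^7
= 1 + 4 + 32 + 128
= 165



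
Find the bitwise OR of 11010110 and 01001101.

OR: 1 when either bit is 1
  11010110
| 01001101
----------
  11011111
Decimal: 214 | 77 = 223



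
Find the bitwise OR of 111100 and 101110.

OR: 1 when either bit is 1
  111100
| 101110
--------
  111110
Decimal: 60 | 46 = 62



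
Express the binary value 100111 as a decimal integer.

Sum of powers of 2 for each 1-bit:
2^0 + 2^1 + 2^2 + 2^5
= 1 + 2 + 4 + 32
= 39



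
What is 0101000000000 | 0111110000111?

OR: 1 when either bit is 1
  0101000000000
| 0111110000111
---------------
  0111110000111
Decimal: 2560 | 3975 = 3975



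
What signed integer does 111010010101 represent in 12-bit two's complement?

Binary: 111010010101
Sign bit: 1 (negative)
Invert: 000101101010
Add 1:  000101101011
Magnitude: 000101101011 = 256 + 64 + 32 + 8 + 2 + 1 = 363
Value: -363



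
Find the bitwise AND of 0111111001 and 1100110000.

AND: 1 only when both bits are 1
  0111111001
& 1100110000
------------
  0100110000
Decimal: 505 & 816 = 304



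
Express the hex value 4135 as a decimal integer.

Expand by place value (powers of 16):
4135 = 4 × 16^3 + 1 × 16^2 + 3 × 16^1 + 5 × 16^0
= 4 × 4096 + 1 × 256 + 3 × 16 + 5 × 1
= 16384 + 256 + 48 + 5
= 16693



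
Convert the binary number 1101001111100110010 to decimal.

Sum of powers of 2 for each 1-bit:
2^1 + 2^4 + 2^5 + 2^8 + 2^9 + 2^10 + 2^11 + 2^12 + 2^15 + 2^17 + 2^18
= 2 + 16 + 32 + 256 + 512 + 1024 + 2048 + 4096 + 32768 + 131072 + 262144
= 433970



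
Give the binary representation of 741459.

Using repeated division by 2:
741459 ÷ 2 = 370729 remainder 1
370729 ÷ 2 = 185364 remainder 1
185364 ÷ 2 = 92682 remainder 0
92682 ÷ 2 = 46341 remainder 0
46341 ÷ 2 = 23170 remainder 1
23170 ÷ 2 = 11585 remainder 0
11585 ÷ 2 = 5792 remainder 1
5792 ÷ 2 = 2896 remainder 0
2896 ÷ 2 = 1448 remainder 0
1448 ÷ 2 = 724 remainder 0
724 ÷ 2 = 362 remainder 0
362 ÷ 2 = 181 remainder 0
181 ÷ 2 = 90 remainder 1
90 ÷ 2 = 45 remainder 0
45 ÷ 2 = 22 remainder 1
22 ÷ 2 = 11 remainder 0
11 ÷ 2 = 5 remainder 1
5 ÷ 2 = 2 remainder 1
2 ÷ 2 = 1 remainder 0
1 ÷ 2 = 0 remainder 1
Reading remainders bottom to top: 10110101000001010011



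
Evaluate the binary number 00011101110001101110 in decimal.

Sum of powers of 2 for each 1-bit:
2^1 + 2^2 + 2^3 + 2^5 + 2^6 + 2^10 + 2^11 + 2^12 + 2^14 + 2^15 + 2^16
= 2 + 4 + 8 + 32 + 64 + 1024 + 2048 + 4096 + 16384 + 32768 + 65536
= 121966



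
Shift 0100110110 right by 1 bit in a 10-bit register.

Original: 0100110110 (decimal 310)
Shift right by 1 position
Drop the 1 low bit; fill with zero on the left
Result: 0010011011 (decimal 155)
Equivalent: 310 >> 1 = 310 ÷ 2^1 = 155



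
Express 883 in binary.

Using repeated division by 2:
883 ÷ 2 = 441 remainder 1
441 ÷ 2 = 220 remainder 1
220 ÷ 2 = 110 remainder 0
110 ÷ 2 = 55 remainder 0
55 ÷ 2 = 27 remainder 1
27 ÷ 2 = 13 remainder 1
13 ÷ 2 = 6 remainder 1
6 ÷ 2 = 3 remainder 0
3 ÷ 2 = 1 remainder 1
1 ÷ 2 = 0 remainder 1
Reading remainders bottom to top: 1101110011



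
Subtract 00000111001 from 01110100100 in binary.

Method 1 - Direct subtraction (column by column from the right: bit − bit − borrow-in; if negative, add 2 and borrow 1 from the next column):
borrow: 00011110110
        01110100100
-       00000111001
-------------------
        01101101011

Method 2 - Add two's complement:
Two's complement of 00000111001: invert → 11111000110, add 1 → 11111000111
  01110100100
+ 11111000111
-------------
 101101101011  (end carry out of the top bit = 1)
Discarding the end carry: 01101101011
Decimal check:
  01110100100 = 512 + 256 + 128 + 32 + 4 = 932
  00000111001 = 32 + 16 + 8 + 1 = 57
  932 - 57 = 875, and 01101101011 = 512 + 256 + 64 + 32 + 8 + 2 + 1 = 875 ✓



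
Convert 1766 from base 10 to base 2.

Using repeated division by 2:
1766 ÷ 2 = 883 remainder 0
883 ÷ 2 = 441 remainder 1
441 ÷ 2 = 220 remainder 1
220 ÷ 2 = 110 remainder 0
110 ÷ 2 = 55 remainder 0
55 ÷ 2 = 27 remainder 1
27 ÷ 2 = 13 remainder 1
13 ÷ 2 = 6 remainder 1
6 ÷ 2 = 3 remainder 0
3 ÷ 2 = 1 remainder 1
1 ÷ 2 = 0 remainder 1
Reading remainders bottom to top: 11011100110



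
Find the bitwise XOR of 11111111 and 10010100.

XOR: 1 when bits differ
  11111111
^ 10010100
----------
  01101011
Decimal: 255 ^ 148 = 107



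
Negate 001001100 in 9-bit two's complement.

Original: 001001100
Step 1 - Invert all bits: 110110011
Step 2 - Add 1: 110110100
Verification: 001001100 + 110110100 = 1000000000; discarding the end carry (carry out of the top bit) leaves the 9-bit value 000000000, as required for x + (-x)



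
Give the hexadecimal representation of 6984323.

Using repeated division by 16 (digits 10–15 are A–F):
6984323 ÷ 16 = 436520 remainder 3
436520 ÷ 16 = 27282 remainder 8
27282 ÷ 16 = 1705 remainder 2
1705 ÷ 16 = 106 remainder 9
106 ÷ 16 = 6 remainder 10 (A)
6 ÷ 16 = 0 remainder 6
Reading remainders bottom to top: 6A9283



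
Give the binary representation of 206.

Using repeated division by 2:
206 ÷ 2 = 103 remainder 0
103 ÷ 2 = 51 remainder 1
51 ÷ 2 = 25 remainder 1
25 ÷ 2 = 12 remainder 1
12 ÷ 2 = 6 remainder 0
6 ÷ 2 = 3 remainder 0
3 ÷ 2 = 1 remainder 1
1 ÷ 2 = 0 remainder 1
Reading remainders bottom to top: 11001110



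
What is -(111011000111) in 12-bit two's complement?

Original (sign bit 1, negative): 111011000111
Step 1 - Invert all bits: 000100111000
Step 2 - Add 1: 000100111001
Verification: 111011000111 + 000100111001 = 1000000000000; discarding the end carry (carry out of the top bit) leaves the 12-bit value 000000000000, as required for x + (-x)



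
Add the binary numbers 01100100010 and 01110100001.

Add column by column from the right: bit + bit + carry-in; write the sum mod 2, carry 1 when the sum is 2 or 3.
carry:  11001000000
        01100100010
+       01110100001
-------------------
       011011000011
(the carry out of the leftmost column, 0, becomes the leading bit)
Decimal check:
  01100100010 = 512 + 256 + 32 + 2 = 802
  01110100001 = 512 + 256 + 128 + 32 + 1 = 929
  802 + 929 = 1731, and 011011000011 = 1024 + 512 + 128 + 64 + 2 + 1 = 1731 ✓



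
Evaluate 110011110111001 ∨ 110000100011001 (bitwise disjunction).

OR: 1 when either bit is 1
  110011110111001
| 110000100011001
-----------------
  110011110111001
Decimal: 26553 | 24857 = 26553



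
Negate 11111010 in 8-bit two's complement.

Original (sign bit 1, negative): 11111010
Step 1 - Invert all bits: 00000101
Step 2 - Add 1: 00000110
Verification: 11111010 + 00000110 = 100000000; discarding the end carry (carry out of the top bit) leaves the 8-bit value 00000000, as required for x + (-x)



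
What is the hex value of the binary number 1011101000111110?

Group into 4-bit nibbles from right:
  1011 = B
  1010 = A
  0011 = 3
  1110 = E
Result: BA3E



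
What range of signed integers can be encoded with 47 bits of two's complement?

For 47-bit two's complement:
Minimum: -2^46 = -70368744177664
Maximum: 2^46 - 1 = 70368744177663



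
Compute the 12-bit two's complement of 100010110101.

Original (sign bit 1, negative): 100010110101
Step 1 - Invert all bits: 011101001010
Step 2 - Add 1: 011101001011
Verification: 100010110101 + 011101001011 = 1000000000000; discarding the end carry (carry out of the top bit) leaves the 12-bit value 000000000000, as required for x + (-x)



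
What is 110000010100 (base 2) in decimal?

Sum of powers of 2 for each 1-bit:
2^2 + 2^4 + 2^10 + 2^11
= 4 + 16 + 1024 + 2048
= 3092



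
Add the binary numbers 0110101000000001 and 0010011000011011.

Add column by column from the right: bit + bit + carry-in; write the sum mod 2, carry 1 when the sum is 2 or 3.
carry:  1101110000000110
        0110101000000001
+       0010011000011011
------------------------
       01001000000011100
(the carry out of the leftmost column, 0, becomes the leading bit)
Decimal check:
  0110101000000001 = 16384 + 8192 + 2048 + 512 + 1 = 27137
  0010011000011011 = 8192 + 1024 + 512 + 16 + 8 + 2 + 1 = 9755
  27137 + 9755 = 36892, and 01001000000011100 = 32768 + 4096 + 16 + 8 + 4 = 36892 ✓



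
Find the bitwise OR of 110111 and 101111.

OR: 1 when either bit is 1
  110111
| 101111
--------
  111111
Decimal: 55 | 47 = 63



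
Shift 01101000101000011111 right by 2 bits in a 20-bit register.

Original: 01101000101000011111 (decimal 428575)
Shift right by 2 positions
Drop the 2 low bits; fill with zeros on the left
Result: 00011010001010000111 (decimal 107143)
Equivalent: 428575 >> 2 = 428575 ÷ 2^2 = 107143



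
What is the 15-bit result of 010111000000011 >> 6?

Original: 010111000000011 (decimal 11779)
Shift right by 6 positions
Drop the 6 low bits; fill with zeros on the left
Result: 000000010111000 (decimal 184)
Equivalent: 11779 >> 6 = 11779 ÷ 2^6 = 184



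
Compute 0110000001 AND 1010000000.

AND: 1 only when both bits are 1
  0110000001
& 1010000000
------------
  0010000000
Decimal: 385 & 640 = 128



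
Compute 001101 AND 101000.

AND: 1 only when both bits are 1
  001101
& 101000
--------
  001000
Decimal: 13 & 40 = 8



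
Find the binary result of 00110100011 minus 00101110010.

Method 1 - Direct subtraction (column by column from the right: bit − bit − borrow-in; if negative, add 2 and borrow 1 from the next column):
borrow: 00011100000
        00110100011
-       00101110010
-------------------
        00000110001

Method 2 - Add two's complement:
Two's complement of 00101110010: invert → 11010001101, add 1 → 11010001110
  00110100011
+ 11010001110
-------------
 100000110001  (end carry out of the top bit = 1)
Discarding the end carry: 00000110001
Decimal check:
  00110100011 = 256 + 128 + 32 + 2 + 1 = 419
  00101110010 = 256 + 64 + 32 + 16 + 2 = 370
  419 - 370 = 49, and 00000110001 = 32 + 16 + 1 = 49 ✓



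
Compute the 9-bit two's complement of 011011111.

Original: 011011111
Step 1 - Invert all bits: 100100000
Step 2 - Add 1: 100100001
Verification: 011011111 + 100100001 = 1000000000; discarding the end carry (carry out of the top bit) leaves the 9-bit value 000000000, as required for x + (-x)



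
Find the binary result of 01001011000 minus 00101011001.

Method 1 - Direct subtraction (column by column from the right: bit − bit − borrow-in; if negative, add 2 and borrow 1 from the next column):
borrow: 01111111110
        01001011000
-       00101011001
-------------------
        00011111111

Method 2 - Add two's complement:
Two's complement of 00101011001: invert → 11010100110, add 1 → 11010100111
  01001011000
+ 11010100111
-------------
 100011111111  (end carry out of the top bit = 1)
Discarding the end carry: 00011111111
Decimal check:
  01001011000 = 512 + 64 + 16 + 8 = 600
  00101011001 = 256 + 64 + 16 + 8 + 1 = 345
  600 - 345 = 255, and 00011111111 = 128 + 64 + 32 + 16 + 8 + 4 + 2 + 1 = 255 ✓



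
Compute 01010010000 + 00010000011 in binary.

Add column by column from the right: bit + bit + carry-in; write the sum mod 2, carry 1 when the sum is 2 or 3.
carry:  00100000000
        01010010000
+       00010000011
-------------------
       001100010011
(the carry out of the leftmost column, 0, becomes the leading bit)
Decimal check:
  01010010000 = 512 + 128 + 16 = 656
  00010000011 = 128 + 2 + 1 = 131
  656 + 131 = 787, and 001100010011 = 512 + 256 + 16 + 2 + 1 = 787 ✓



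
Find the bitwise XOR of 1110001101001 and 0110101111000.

XOR: 1 when bits differ
  1110001101001
^ 0110101111000
---------------
  1000100010001
Decimal: 7273 ^ 3448 = 4369



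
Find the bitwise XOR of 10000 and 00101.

XOR: 1 when bits differ
  10000
^ 00101
-------
  10101
Decimal: 16 ^ 5 = 21



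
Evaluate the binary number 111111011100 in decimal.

Sum of powers of 2 for each 1-bit:
2^2 + 2^3 + 2^4 + 2^6 + 2^7 + 2^8 + 2^9 + 2^10 + 2^11
= 4 + 8 + 16 + 64 + 128 + 256 + 512 + 1024 + 2048
= 4060



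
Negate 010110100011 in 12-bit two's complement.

Original: 010110100011
Step 1 - Invert all bits: 101001011100
Step 2 - Add 1: 101001011101
Verification: 010110100011 + 101001011101 = 1000000000000; discarding the end carry (carry out of the top bit) leaves the 12-bit value 000000000000, as required for x + (-x)



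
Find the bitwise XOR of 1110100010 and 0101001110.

XOR: 1 when bits differ
  1110100010
^ 0101001110
------------
  1011101100
Decimal: 930 ^ 334 = 748



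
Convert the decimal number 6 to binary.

Using repeated division by 2:
6 ÷ 2 = 3 remainder 0
3 ÷ 2 = 1 remainder 1
1 ÷ 2 = 0 remainder 1
Reading remainders bottom to top: 110



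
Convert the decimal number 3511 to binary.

Using repeated division by 2:
3511 ÷ 2 = 1755 remainder 1
1755 ÷ 2 = 877 remainder 1
877 ÷ 2 = 438 remainder 1
438 ÷ 2 = 219 remainder 0
219 ÷ 2 = 109 remainder 1
109 ÷ 2 = 54 remainder 1
54 ÷ 2 = 27 remainder 0
27 ÷ 2 = 13 remainder 1
13 ÷ 2 = 6 remainder 1
6 ÷ 2 = 3 remainder 0
3 ÷ 2 = 1 remainder 1
1 ÷ 2 = 0 remainder 1
Reading remainders bottom to top: 110110110111



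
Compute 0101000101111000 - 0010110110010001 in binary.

Method 1 - Direct subtraction (column by column from the right: bit − bit − borrow-in; if negative, add 2 and borrow 1 from the next column):
borrow: 0101111100001110
        0101000101111000
-       0010110110010001
------------------------
        0010001111100111

Method 2 - Add two's complement:
Two's complement of 0010110110010001: invert → 1101001001101110, add 1 → 1101001001101111
  0101000101111000
+ 1101001001101111
------------------
 10010001111100111  (end carry out of the top bit = 1)
Discarding the end carry: 0010001111100111
Decimal check:
  0101000101111000 = 16384 + 4096 + 256 + 64 + 32 + 16 + 8 = 20856
  0010110110010001 = 8192 + 2048 + 1024 + 256 + 128 + 16 + 1 = 11665
  20856 - 11665 = 9191, and 0010001111100111 = 8192 + 512 + 256 + 128 + 64 + 32 + 4 + 2 + 1 = 9191 ✓



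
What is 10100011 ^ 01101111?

XOR: 1 when bits differ
  10100011
^ 01101111
----------
  11001100
Decimal: 163 ^ 111 = 204



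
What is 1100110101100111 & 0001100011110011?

AND: 1 only when both bits are 1
  1100110101100111
& 0001100011110011
------------------
  0000100001100011
Decimal: 52583 & 6387 = 2147



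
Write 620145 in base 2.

Using repeated division by 2:
620145 ÷ 2 = 310072 remainder 1
310072 ÷ 2 = 155036 remainder 0
155036 ÷ 2 = 77518 remainder 0
77518 ÷ 2 = 38759 remainder 0
38759 ÷ 2 = 19379 remainder 1
19379 ÷ 2 = 9689 remainder 1
9689 ÷ 2 = 4844 remainder 1
4844 ÷ 2 = 2422 remainder 0
2422 ÷ 2 = 1211 remainder 0
1211 ÷ 2 = 605 remainder 1
605 ÷ 2 = 302 remainder 1
302 ÷ 2 = 151 remainder 0
151 ÷ 2 = 75 remainder 1
75 ÷ 2 = 37 remainder 1
37 ÷ 2 = 18 remainder 1
18 ÷ 2 = 9 remainder 0
9 ÷ 2 = 4 remainder 1
4 ÷ 2 = 2 remainder 0
2 ÷ 2 = 1 remainder 0
1 ÷ 2 = 0 remainder 1
Reading remainders bottom to top: 10010111011001110001



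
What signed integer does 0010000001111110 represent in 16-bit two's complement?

Binary: 0010000001111110
Sign bit: 0 (non-negative)
Read directly as an unsigned value:
0010000001111110 = 8192 + 64 + 32 + 16 + 8 + 4 + 2 = 8318
Value: 8318



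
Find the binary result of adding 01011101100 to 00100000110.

Add column by column from the right: bit + bit + carry-in; write the sum mod 2, carry 1 when the sum is 2 or 3.
carry:  00000011000
        01011101100
+       00100000110
-------------------
       001111110010
(the carry out of the leftmost column, 0, becomes the leading bit)
Decimal check:
  01011101100 = 512 + 128 + 64 + 32 + 8 + 4 = 748
  00100000110 = 256 + 4 + 2 = 262
  748 + 262 = 1010, and 001111110010 = 512 + 256 + 128 + 64 + 32 + 16 + 2 = 1010 ✓



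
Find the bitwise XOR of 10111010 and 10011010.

XOR: 1 when bits differ
  10111010
^ 10011010
----------
  00100000
Decimal: 186 ^ 154 = 32



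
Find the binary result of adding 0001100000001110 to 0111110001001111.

Add column by column from the right: bit + bit + carry-in; write the sum mod 2, carry 1 when the sum is 2 or 3.
carry:  1111000000011100
        0001100000001110
+       0111110001001111
------------------------
       01001010001011101
(the carry out of the leftmost column, 0, becomes the leading bit)
Decimal check:
  0001100000001110 = 4096 + 2048 + 8 + 4 + 2 = 6158
  0111110001001111 = 16384 + 8192 + 4096 + 2048 + 1024 + 64 + 8 + 4 + 2 + 1 = 31823
  6158 + 31823 = 37981, and 01001010001011101 = 32768 + 4096 + 1024 + 64 + 16 + 8 + 4 + 1 = 37981 ✓



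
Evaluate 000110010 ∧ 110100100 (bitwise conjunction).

AND: 1 only when both bits are 1
  000110010
& 110100100
-----------
  000100000
Decimal: 50 & 420 = 32



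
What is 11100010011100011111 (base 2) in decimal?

Sum of powers of 2 for each 1-bit:
2^0 + 2^1 + 2^2 + 2^3 + 2^4 + 2^8 + 2^9 + 2^10 + 2^13 + 2^17 + 2^18 + 2^19
= 1 + 2 + 4 + 8 + 16 + 256 + 512 + 1024 + 8192 + 131072 + 262144 + 524288
= 927519



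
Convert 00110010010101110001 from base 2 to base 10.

Sum of powers of 2 for each 1-bit:
2^0 + 2^4 + 2^5 + 2^6 + 2^8 + 2^10 + 2^13 + 2^16 + 2^17
= 1 + 16 + 32 + 64 + 256 + 1024 + 8192 + 65536 + 131072
= 206193



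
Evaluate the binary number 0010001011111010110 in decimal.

Sum of powers of 2 for each 1-bit:
2^1 + 2^2 + 2^4 + 2^6 + 2^7 + 2^8 + 2^9 + 2^10 + 2^12 + 2^16
= 2 + 4 + 16 + 64 + 128 + 256 + 512 + 1024 + 4096 + 65536
= 71638



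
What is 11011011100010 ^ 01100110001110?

XOR: 1 when bits differ
  11011011100010
^ 01100110001110
----------------
  10111101101100
Decimal: 14050 ^ 6542 = 12140



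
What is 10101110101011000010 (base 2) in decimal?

Sum of powers of 2 for each 1-bit:
2^1 + 2^6 + 2^7 + 2^9 + 2^11 + 2^13 + 2^14 + 2^15 + 2^17 + 2^19
= 2 + 64 + 128 + 512 + 2048 + 8192 + 16384 + 32768 + 131072 + 524288
= 715458



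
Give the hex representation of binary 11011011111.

Group into 4-bit nibbles from right:
  0110 = 6
  1101 = D
  1111 = F
Result: 6DF



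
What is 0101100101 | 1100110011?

OR: 1 when either bit is 1
  0101100101
| 1100110011
------------
  1101110111
Decimal: 357 | 819 = 887



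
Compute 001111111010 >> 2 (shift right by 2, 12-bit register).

Original: 001111111010 (decimal 1018)
Shift right by 2 positions
Drop the 2 low bits; fill with zeros on the left
Result: 000011111110 (decimal 254)
Equivalent: 1018 >> 2 = 1018 ÷ 2^2 = 254



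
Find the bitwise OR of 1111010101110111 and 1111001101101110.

OR: 1 when either bit is 1
  1111010101110111
| 1111001101101110
------------------
  1111011101111111
Decimal: 62839 | 62318 = 63359



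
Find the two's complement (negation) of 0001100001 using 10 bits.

Original: 0001100001
Step 1 - Invert all bits: 1110011110
Step 2 - Add 1: 1110011111
Verification: 0001100001 + 1110011111 = 10000000000; discarding the end carry (carry out of the top bit) leaves the 10-bit value 0000000000, as required for x + (-x)



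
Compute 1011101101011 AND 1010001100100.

AND: 1 only when both bits are 1
  1011101101011
& 1010001100100
---------------
  1010001100000
Decimal: 5995 & 5220 = 5216



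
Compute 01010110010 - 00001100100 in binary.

Method 1 - Direct subtraction (column by column from the right: bit − bit − borrow-in; if negative, add 2 and borrow 1 from the next column):
borrow: 00010011000
        01010110010
-       00001100100
-------------------
        01001001110

Method 2 - Add two's complement:
Two's complement of 00001100100: invert → 11110011011, add 1 → 11110011100
  01010110010
+ 11110011100
-------------
 101001001110  (end carry out of the top bit = 1)
Discarding the end carry: 01001001110
Decimal check:
  01010110010 = 512 + 128 + 32 + 16 + 2 = 690
  00001100100 = 64 + 32 + 4 = 100
  690 - 100 = 590, and 01001001110 = 512 + 64 + 8 + 4 + 2 = 590 ✓



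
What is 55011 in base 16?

Using repeated division by 16 (digits 10–15 are A–F):
55011 ÷ 16 = 3438 remainder 3
3438 ÷ 16 = 214 remainder 14 (E)
214 ÷ 16 = 13 remainder 6
13 ÷ 16 = 0 remainder 13 (D)
Reading remainders bottom to top: D6E3



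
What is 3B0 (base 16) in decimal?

Expand by place value (powers of 16):
Digit values: B = 11
3B0 = 3 × 16^2 + 11 × 16^1 + 0 × 16^0
= 3 × 256 + 11 × 16 + 0 × 1
= 768 + 176 + 0
= 944



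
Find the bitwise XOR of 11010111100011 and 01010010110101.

XOR: 1 when bits differ
  11010111100011
^ 01010010110101
----------------
  10000101010110
Decimal: 13795 ^ 5301 = 8534



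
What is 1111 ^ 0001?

XOR: 1 when bits differ
  1111
^ 0001
------
  1110
Decimal: 15 ^ 1 = 14



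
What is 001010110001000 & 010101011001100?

AND: 1 only when both bits are 1
  001010110001000
& 010101011001100
-----------------
  000000010001000
Decimal: 5512 & 10956 = 136



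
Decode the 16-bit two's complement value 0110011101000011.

Binary: 0110011101000011
Sign bit: 0 (non-negative)
Read directly as an unsigned value:
0110011101000011 = 16384 + 8192 + 1024 + 512 + 256 + 64 + 2 + 1 = 26435
Value: 26435



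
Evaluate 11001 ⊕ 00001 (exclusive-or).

XOR: 1 when bits differ
  11001
^ 00001
-------
  11000
Decimal: 25 ^ 1 = 24



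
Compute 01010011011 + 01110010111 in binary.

Add column by column from the right: bit + bit + carry-in; write the sum mod 2, carry 1 when the sum is 2 or 3.
carry:  11100111110
        01010011011
+       01110010111
-------------------
       011000110010
(the carry out of the leftmost column, 0, becomes the leading bit)
Decimal check:
  01010011011 = 512 + 128 + 16 + 8 + 2 + 1 = 667
  01110010111 = 512 + 256 + 128 + 16 + 4 + 2 + 1 = 919
  667 + 919 = 1586, and 011000110010 = 1024 + 512 + 32 + 16 + 2 = 1586 ✓



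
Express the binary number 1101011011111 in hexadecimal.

Group into 4-bit nibbles from right:
  0001 = 1
  1010 = A
  1101 = D
  1111 = F
Result: 1ADF



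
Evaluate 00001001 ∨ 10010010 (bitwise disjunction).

OR: 1 when either bit is 1
  00001001
| 10010010
----------
  10011011
Decimal: 9 | 146 = 155



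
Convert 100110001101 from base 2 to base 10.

Sum of powers of 2 for each 1-bit:
2^0 + 2^2 + 2^3 + 2^7 + 2^8 + 2^11
= 1 + 4 + 8 + 128 + 256 + 2048
= 2445



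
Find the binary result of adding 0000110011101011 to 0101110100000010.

Add column by column from the right: bit + bit + carry-in; write the sum mod 2, carry 1 when the sum is 2 or 3.
carry:  0011100000000100
        0000110011101011
+       0101110100000010
------------------------
       00110100111101101
(the carry out of the leftmost column, 0, becomes the leading bit)
Decimal check:
  0000110011101011 = 2048 + 1024 + 128 + 64 + 32 + 8 + 2 + 1 = 3307
  0101110100000010 = 16384 + 4096 + 2048 + 1024 + 256 + 2 = 23810
  3307 + 23810 = 27117, and 00110100111101101 = 16384 + 8192 + 2048 + 256 + 128 + 64 + 32 + 8 + 4 + 1 = 27117 ✓



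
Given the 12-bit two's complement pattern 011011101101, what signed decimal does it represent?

Binary: 011011101101
Sign bit: 0 (non-negative)
Read directly as an unsigned value:
011011101101 = 1024 + 512 + 128 + 64 + 32 + 8 + 4 + 1 = 1773
Value: 1773



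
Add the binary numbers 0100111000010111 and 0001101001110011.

Add column by column from the right: bit + bit + carry-in; write the sum mod 2, carry 1 when the sum is 2 or 3.
carry:  0011110011101110
        0100111000010111
+       0001101001110011
------------------------
       00110100010001010
(the carry out of the leftmost column, 0, becomes the leading bit)
Decimal check:
  0100111000010111 = 16384 + 2048 + 1024 + 512 + 16 + 4 + 2 + 1 = 19991
  0001101001110011 = 4096 + 2048 + 512 + 64 + 32 + 16 + 2 + 1 = 6771
  19991 + 6771 = 26762, and 00110100010001010 = 16384 + 8192 + 2048 + 128 + 8 + 2 = 26762 ✓



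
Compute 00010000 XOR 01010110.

XOR: 1 when bits differ
  00010000
^ 01010110
----------
  01000110
Decimal: 16 ^ 86 = 70



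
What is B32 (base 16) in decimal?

Expand by place value (powers of 16):
Digit values: B = 11
B32 = 11 × 16^2 + 3 × 16^1 + 2 × 16^0
= 11 × 256 + 3 × 16 + 2 × 1
= 2816 + 48 + 2
= 2866



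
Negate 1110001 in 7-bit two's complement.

Original (sign bit 1, negative): 1110001
Step 1 - Invert all bits: 0001110
Step 2 - Add 1: 0001111
Verification: 1110001 + 0001111 = 10000000; discarding the end carry (carry out of the top bit) leaves the 7-bit value 0000000, as required for x + (-x)



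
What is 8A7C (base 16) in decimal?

Expand by place value (powers of 16):
Digit values: A = 10, C = 12
8A7C = 8 × 16^3 + 10 × 16^2 + 7 × 16^1 + 12 × 16^0
= 8 × 4096 + 10 × 256 + 7 × 16 + 12 × 1
= 32768 + 2560 + 112 + 12
= 35452



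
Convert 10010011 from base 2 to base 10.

Sum of powers of 2 for each 1-bit:
2^0 + 2^1 + 2^4 + 2^7
= 1 + 2 + 16 + 128
= 147



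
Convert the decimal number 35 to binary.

Using repeated division by 2:
35 ÷ 2 = 17 remainder 1
17 ÷ 2 = 8 remainder 1
8 ÷ 2 = 4 remainder 0
4 ÷ 2 = 2 remainder 0
2 ÷ 2 = 1 remainder 0
1 ÷ 2 = 0 remainder 1
Reading remainders bottom to top: 100011



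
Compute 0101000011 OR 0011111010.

OR: 1 when either bit is 1
  0101000011
| 0011111010
------------
  0111111011
Decimal: 323 | 250 = 507



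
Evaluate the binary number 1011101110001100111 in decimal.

Sum of powers of 2 for each 1-bit:
2^0 + 2^1 + 2^2 + 2^5 + 2^6 + 2^10 + 2^11 + 2^12 + 2^14 + 2^15 + 2^16 + 2^18
= 1 + 2 + 4 + 32 + 64 + 1024 + 2048 + 4096 + 16384 + 32768 + 65536 + 262144
= 384103



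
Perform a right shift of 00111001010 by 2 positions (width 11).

Original: 00111001010 (decimal 458)
Shift right by 2 positions
Drop the 2 low bits; fill with zeros on the left
Result: 00001110010 (decimal 114)
Equivalent: 458 >> 2 = 458 ÷ 2^2 = 114



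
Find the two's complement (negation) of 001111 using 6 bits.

Original: 001111
Step 1 - Invert all bits: 110000
Step 2 - Add 1: 110001
Verification: 001111 + 110001 = 1000000; discarding the end carry (carry out of the top bit) leaves the 6-bit value 000000, as required for x + (-x)



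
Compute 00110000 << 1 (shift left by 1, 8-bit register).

Original: 00110000 (decimal 48)
Shift left by 1 position
Append 1 zero on the right
Result: 01100000 (decimal 96)
Equivalent: 48 << 1 = 48 × 2^1 = 96



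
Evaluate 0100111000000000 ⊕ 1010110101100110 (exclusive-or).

XOR: 1 when bits differ
  0100111000000000
^ 1010110101100110
------------------
  1110001101100110
Decimal: 19968 ^ 44390 = 58214



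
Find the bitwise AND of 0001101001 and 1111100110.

AND: 1 only when both bits are 1
  0001101001
& 1111100110
------------
  0001100000
Decimal: 105 & 998 = 96



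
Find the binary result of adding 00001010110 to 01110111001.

Add column by column from the right: bit + bit + carry-in; write the sum mod 2, carry 1 when the sum is 2 or 3.
carry:  11111100000
        00001010110
+       01110111001
-------------------
       010000001111
(the carry out of the leftmost column, 0, becomes the leading bit)
Decimal check:
  00001010110 = 64 + 16 + 4 + 2 = 86
  01110111001 = 512 + 256 + 128 + 32 + 16 + 8 + 1 = 953
  86 + 953 = 1039, and 010000001111 = 1024 + 8 + 4 + 2 + 1 = 1039 ✓



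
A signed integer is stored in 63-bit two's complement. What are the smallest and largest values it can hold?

For 63-bit two's complement:
Minimum: -2^62 = -4611686018427387904
Maximum: 2^62 - 1 = 4611686018427387903



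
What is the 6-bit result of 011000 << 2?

Original: 011000 (decimal 24)
Shift left by 2 positions
Append 2 zeros on the right and drop the 2 high bits that overflow the 6-bit width
Result: 100000 (decimal 32)
Equivalent: 24 << 2 = 24 × 2^2 = 96, truncated to 6 bits = 32



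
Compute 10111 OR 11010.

OR: 1 when either bit is 1
  10111
| 11010
-------
  11111
Decimal: 23 | 26 = 31



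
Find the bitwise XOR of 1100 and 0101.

XOR: 1 when bits differ
  1100
^ 0101
------
  1001
Decimal: 12 ^ 5 = 9



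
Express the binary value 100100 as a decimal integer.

Sum of powers of 2 for each 1-bit:
2^2 + 2^5
= 4 + 32
= 36



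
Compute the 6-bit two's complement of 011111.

Original: 011111
Step 1 - Invert all bits: 100000
Step 2 - Add 1: 100001
Verification: 011111 + 100001 = 1000000; discarding the end carry (carry out of the top bit) leaves the 6-bit value 000000, as required for x + (-x)



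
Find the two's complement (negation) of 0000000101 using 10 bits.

Original: 0000000101
Step 1 - Invert all bits: 1111111010
Step 2 - Add 1: 1111111011
Verification: 0000000101 + 1111111011 = 10000000000; discarding the end carry (carry out of the top bit) leaves the 10-bit value 0000000000, as required for x + (-x)



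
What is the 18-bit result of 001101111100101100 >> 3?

Original: 001101111100101100 (decimal 57132)
Shift right by 3 positions
Drop the 3 low bits; fill with zeros on the left
Result: 000001101111100101 (decimal 7141)
Equivalent: 57132 >> 3 = 57132 ÷ 2^3 = 7141



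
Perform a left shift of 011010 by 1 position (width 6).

Original: 011010 (decimal 26)
Shift left by 1 position
Append 1 zero on the right
Result: 110100 (decimal 52)
Equivalent: 26 << 1 = 26 × 2^1 = 52



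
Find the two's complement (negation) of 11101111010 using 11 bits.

Original (sign bit 1, negative): 11101111010
Step 1 - Invert all bits: 00010000101
Step 2 - Add 1: 00010000110
Verification: 11101111010 + 00010000110 = 100000000000; discarding the end carry (carry out of the top bit) leaves the 11-bit value 00000000000, as required for x + (-x)



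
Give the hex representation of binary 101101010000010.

Group into 4-bit nibbles from right:
  0101 = 5
  1010 = A
  1000 = 8
  0010 = 2
Result: 5A82



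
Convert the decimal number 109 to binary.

Using repeated division by 2:
109 ÷ 2 = 54 remainder 1
54 ÷ 2 = 27 remainder 0
27 ÷ 2 = 13 remainder 1
13 ÷ 2 = 6 remainder 1
6 ÷ 2 = 3 remainder 0
3 ÷ 2 = 1 remainder 1
1 ÷ 2 = 0 remainder 1
Reading remainders bottom to top: 1101101



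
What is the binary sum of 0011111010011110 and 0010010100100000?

Add column by column from the right: bit + bit + carry-in; write the sum mod 2, carry 1 when the sum is 2 or 3.
carry:  0111100000000000
        0011111010011110
+       0010010100100000
------------------------
       00110001110111110
(the carry out of the leftmost column, 0, becomes the leading bit)
Decimal check:
  0011111010011110 = 8192 + 4096 + 2048 + 1024 + 512 + 128 + 16 + 8 + 4 + 2 = 16030
  0010010100100000 = 8192 + 1024 + 256 + 32 = 9504
  16030 + 9504 = 25534, and 00110001110111110 = 16384 + 8192 + 512 + 256 + 128 + 32 + 16 + 8 + 4 + 2 = 25534 ✓



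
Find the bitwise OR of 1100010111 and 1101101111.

OR: 1 when either bit is 1
  1100010111
| 1101101111
------------
  1101111111
Decimal: 791 | 879 = 895



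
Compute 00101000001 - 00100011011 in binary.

Method 1 - Direct subtraction (column by column from the right: bit − bit − borrow-in; if negative, add 2 and borrow 1 from the next column):
borrow: 00001111100
        00101000001
-       00100011011
-------------------
        00000100110

Method 2 - Add two's complement:
Two's complement of 00100011011: invert → 11011100100, add 1 → 11011100101
  00101000001
+ 11011100101
-------------
 100000100110  (end carry out of the top bit = 1)
Discarding the end carry: 00000100110
Decimal check:
  00101000001 = 256 + 64 + 1 = 321
  00100011011 = 256 + 16 + 8 + 2 + 1 = 283
  321 - 283 = 38, and 00000100110 = 32 + 4 + 2 = 38 ✓



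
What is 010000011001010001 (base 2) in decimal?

Sum of powers of 2 for each 1-bit:
2^0 + 2^4 + 2^6 + 2^9 + 2^10 + 2^16
= 1 + 16 + 64 + 512 + 1024 + 65536
= 67153



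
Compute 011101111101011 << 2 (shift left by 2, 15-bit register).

Original: 011101111101011 (decimal 15339)
Shift left by 2 positions
Append 2 zeros on the right and drop the 2 high bits that overflow the 15-bit width
Result: 110111110101100 (decimal 28588)
Equivalent: 15339 << 2 = 15339 × 2^2 = 61356, truncated to 15 bits = 28588



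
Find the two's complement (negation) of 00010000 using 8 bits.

Original: 00010000
Step 1 - Invert all bits: 11101111
Step 2 - Add 1: 11110000
Verification: 00010000 + 11110000 = 100000000; discarding the end carry (carry out of the top bit) leaves the 8-bit value 00000000, as required for x + (-x)

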